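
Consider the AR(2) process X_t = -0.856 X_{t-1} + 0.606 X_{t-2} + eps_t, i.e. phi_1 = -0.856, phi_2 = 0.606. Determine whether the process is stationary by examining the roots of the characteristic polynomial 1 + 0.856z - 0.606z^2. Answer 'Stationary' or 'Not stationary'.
\text{Not stationary}

The AR(p) characteristic polynomial is P(z) = 1 + 0.856z - 0.606z^2.
Stationarity requires all roots to lie outside the unit circle, i.e. |z| > 1 for every root.
Set 1 + (0.856) z + (-0.606) z^2 = 0, i.e. a z^2 + b z + c = 0 with a = -0.606, b = 0.856, c = 1.
Discriminant D = b^2 - 4ac = (0.856)^2 - 4*(-0.606)*1 = 0.732736 - (-2.424) = 3.156736.
D >= 0, so the roots are real: z = (-b +/- sqrt(D)) / (2a) = (-0.856 +/- 1.776721) / (-1.212).
  z_1 = (-0.856 + 1.776721) / (-1.212) = -0.7597,   |z_1| = 0.7597.
  z_2 = (-0.856 - 1.776721) / (-1.212) = 2.1722,   |z_2| = 2.1722.
Moduli of all roots: 0.7597, 2.1722.
All moduli strictly greater than 1? No.
Verdict: Not stationary.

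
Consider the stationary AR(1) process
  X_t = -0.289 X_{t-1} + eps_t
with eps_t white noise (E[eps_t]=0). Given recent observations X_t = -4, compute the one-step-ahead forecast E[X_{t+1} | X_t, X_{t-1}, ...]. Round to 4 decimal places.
E[X_{t+1} \mid \mathcal F_t] = 1.1560

For an AR(p) model X_t = c + sum_i phi_i X_{t-i} + eps_t, the
one-step-ahead conditional mean is
  E[X_{t+1} | X_t, ...] = c + sum_i phi_i X_{t+1-i}.
Substitute known values:
  E[X_{t+1} | ...] = (-0.289) * (-4)
                   = 1.1560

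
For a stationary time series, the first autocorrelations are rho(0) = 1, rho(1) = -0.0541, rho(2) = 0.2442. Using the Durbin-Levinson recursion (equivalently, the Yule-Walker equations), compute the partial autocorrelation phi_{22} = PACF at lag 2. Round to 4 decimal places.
\phi_{22} = 0.2420

The PACF at lag k is phi_{kk}, the last component of the solution
to the Yule-Walker system G_k phi = r_k where
  (G_k)_{ij} = rho(|i - j|), (r_k)_i = rho(i), i,j = 1..k.
Equivalently, Durbin-Levinson gives phi_{kk} iteratively:
  phi_{11} = rho(1)
  phi_{kk} = [rho(k) - sum_{j=1..k-1} phi_{k-1,j} rho(k-j)]
            / [1 - sum_{j=1..k-1} phi_{k-1,j} rho(j)],
  phi_{k,j} = phi_{k-1,j} - phi_{kk} phi_{k-1,k-j},  j = 1..k-1.
Step k = 1:
  phi_11 = rho(1) = -0.0541.
Step k = 2:
  phi_22 = [rho(2) - phi_11 rho(1)] / [1 - phi_11 rho(1)] = [0.2442 - (-0.0541)(-0.0541)] / [1 - (-0.0541)(-0.0541)]
         = 0.24127319 / 0.99707319 = 0.242.
Therefore phi_{22} = 0.2420.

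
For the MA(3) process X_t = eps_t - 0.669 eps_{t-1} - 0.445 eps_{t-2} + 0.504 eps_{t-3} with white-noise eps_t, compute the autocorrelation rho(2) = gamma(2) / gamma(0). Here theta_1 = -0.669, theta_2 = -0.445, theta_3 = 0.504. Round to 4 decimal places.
\rho(2) = -0.4118

For an MA(q) process with theta_0 = 1, the autocovariance is
  gamma(k) = sigma^2 * sum_{i=0..q-k} theta_i * theta_{i+k},
and rho(k) = gamma(k) / gamma(0). Sigma^2 cancels.
  numerator   = (1)*(-0.445) + (-0.669)*(0.504) = -0.782176.
  denominator = (1)^2 + (-0.669)^2 + (-0.445)^2 + (0.504)^2 = 1.899602.
  rho(2) = -0.782176 / 1.899602 = -0.4118.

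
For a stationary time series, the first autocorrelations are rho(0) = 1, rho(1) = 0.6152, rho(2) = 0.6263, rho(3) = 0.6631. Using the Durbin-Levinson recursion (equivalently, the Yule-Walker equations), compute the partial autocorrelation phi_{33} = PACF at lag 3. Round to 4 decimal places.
\phi_{33} = 0.3561

The PACF at lag k is phi_{kk}, the last component of the solution
to the Yule-Walker system G_k phi = r_k where
  (G_k)_{ij} = rho(|i - j|), (r_k)_i = rho(i), i,j = 1..k.
Equivalently, Durbin-Levinson gives phi_{kk} iteratively:
  phi_{11} = rho(1)
  phi_{kk} = [rho(k) - sum_{j=1..k-1} phi_{k-1,j} rho(k-j)]
            / [1 - sum_{j=1..k-1} phi_{k-1,j} rho(j)],
  phi_{k,j} = phi_{k-1,j} - phi_{kk} phi_{k-1,k-j},  j = 1..k-1.
Step k = 1:
  phi_11 = rho(1) = 0.6152.
Step k = 2:
  phi_22 = [rho(2) - phi_11 rho(1)] / [1 - phi_11 rho(1)] = [0.6263 - (0.6152)(0.6152)] / [1 - (0.6152)(0.6152)]
         = 0.24782896 / 0.62152896 = 0.398741.
  Update: phi_21 = phi_11 - phi_22 phi_11 = 0.6152 - (0.398741)(0.6152) = 0.369895.
Step k = 3:
  phi_33 = [rho(3) - phi_21 rho(2) - phi_22 rho(1)] / [1 - phi_21 rho(1) - phi_22 rho(2)]
    numerator   = 0.6631 - (0.369895)(0.6263) - (0.398741)(0.6152) = 0.18612963
    denominator = 1 - (0.369895)(0.6152) - (0.398741)(0.6263) = 0.52270944
  phi_33 = 0.18612963 / 0.52270944 = 0.3561.
Therefore phi_{33} = 0.3561.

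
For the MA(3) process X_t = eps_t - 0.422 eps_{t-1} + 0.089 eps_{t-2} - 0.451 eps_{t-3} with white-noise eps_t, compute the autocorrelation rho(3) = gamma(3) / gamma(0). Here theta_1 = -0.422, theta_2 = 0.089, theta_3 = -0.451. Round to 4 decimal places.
\rho(3) = -0.3246

For an MA(q) process with theta_0 = 1, the autocovariance is
  gamma(k) = sigma^2 * sum_{i=0..q-k} theta_i * theta_{i+k},
and rho(k) = gamma(k) / gamma(0). Sigma^2 cancels.
  numerator   = (1)*(-0.451) = -0.451.
  denominator = (1)^2 + (-0.422)^2 + (0.089)^2 + (-0.451)^2 = 1.389406.
  rho(3) = -0.451 / 1.389406 = -0.3246.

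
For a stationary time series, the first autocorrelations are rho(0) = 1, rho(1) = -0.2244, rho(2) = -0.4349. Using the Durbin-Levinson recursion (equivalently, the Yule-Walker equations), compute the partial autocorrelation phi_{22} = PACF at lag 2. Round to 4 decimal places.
\phi_{22} = -0.5110

The PACF at lag k is phi_{kk}, the last component of the solution
to the Yule-Walker system G_k phi = r_k where
  (G_k)_{ij} = rho(|i - j|), (r_k)_i = rho(i), i,j = 1..k.
Equivalently, Durbin-Levinson gives phi_{kk} iteratively:
  phi_{11} = rho(1)
  phi_{kk} = [rho(k) - sum_{j=1..k-1} phi_{k-1,j} rho(k-j)]
            / [1 - sum_{j=1..k-1} phi_{k-1,j} rho(j)],
  phi_{k,j} = phi_{k-1,j} - phi_{kk} phi_{k-1,k-j},  j = 1..k-1.
Step k = 1:
  phi_11 = rho(1) = -0.2244.
Step k = 2:
  phi_22 = [rho(2) - phi_11 rho(1)] / [1 - phi_11 rho(1)] = [-0.4349 - (-0.2244)(-0.2244)] / [1 - (-0.2244)(-0.2244)]
         = -0.48525536 / 0.94964464 = -0.511.
Therefore phi_{22} = -0.5110.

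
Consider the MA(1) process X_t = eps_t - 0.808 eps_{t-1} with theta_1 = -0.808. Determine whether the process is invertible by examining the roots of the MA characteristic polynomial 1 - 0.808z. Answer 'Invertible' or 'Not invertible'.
\text{Invertible}

The MA(q) characteristic polynomial is P(z) = 1 - 0.808z.
Invertibility requires all roots to lie outside the unit circle, i.e. |z| > 1 for every root.
This is linear in z: 1 + (-0.808) z = 0  =>  z = -1/(-0.808) = 1.237624,  |z| = 1.237624.
Moduli of all roots: 1.2376.
All moduli strictly greater than 1? Yes.
Verdict: Invertible.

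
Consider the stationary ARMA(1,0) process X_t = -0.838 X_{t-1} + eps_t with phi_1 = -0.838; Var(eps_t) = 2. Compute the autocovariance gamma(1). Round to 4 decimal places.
\gamma(1) = -5.6288

Multiply the model equation by X_{t-k} and take expectations. With theta_0 = psi_0 = 1 and psi_j the MA(infinity) weights, this gives
  gamma(k) - sum_i phi_i gamma(k-i) = c_k,
  c_k = sigma^2 * sum_{j=k..q} theta_j psi_{j-k}   (c_k = 0 for k > q),
using gamma(-m) = gamma(m).
Pure AR (q = 0): c_0 = sigma^2 = 2, c_k = 0 for k >= 1.
Equations for k = 0 and k = 1 (AR order 1):
  gamma(0) = phi_1 gamma(1) + c_0
  gamma(1) = phi_1 gamma(0) + c_1
Substituting the second into the first: gamma(0) (1 - phi_1^2) = c_0 + phi_1 c_1, so
  gamma(0) = c_0 / (1 - phi_1^2) = 2 / (1 - (-0.838)^2) = 2 / 0.297756 = 6.716909.
  gamma(1) = phi_1 gamma(0) = (-0.838)(6.716909) = -5.62877.
Therefore gamma(1) = -5.6288 (to 4 decimal places).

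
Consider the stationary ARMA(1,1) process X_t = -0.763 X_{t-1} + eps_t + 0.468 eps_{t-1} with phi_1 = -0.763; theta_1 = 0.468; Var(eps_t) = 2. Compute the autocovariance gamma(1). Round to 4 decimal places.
\gamma(1) = -0.9078

Multiply the model equation by X_{t-k} and take expectations. With theta_0 = psi_0 = 1 and psi_j the MA(infinity) weights, this gives
  gamma(k) - sum_i phi_i gamma(k-i) = c_k,
  c_k = sigma^2 * sum_{j=k..q} theta_j psi_{j-k}   (c_k = 0 for k > q),
using gamma(-m) = gamma(m).
psi-weights needed (psi_j = theta_j + sum_i phi_i psi_{j-i}):
  psi_1 = theta_1 + phi_1 = 0.468 + (-0.763) = -0.295
Right-hand sides:
  c_0 = sigma^2 (1 + theta_1 psi_1) = 2 * (1 + (0.468)(-0.295)) = 2 * 0.86194 = 1.72388
  c_1 = sigma^2 theta_1 = 2 * (0.468) = 0.936
  c_2 = 0
Equations for k = 0 and k = 1 (AR order 1):
  gamma(0) = phi_1 gamma(1) + c_0
  gamma(1) = phi_1 gamma(0) + c_1
Substituting the second into the first: gamma(0) (1 - phi_1^2) = c_0 + phi_1 c_1, so
  gamma(0) = (c_0 + phi_1 c_1) / (1 - phi_1^2) = (1.72388 + (-0.763)(0.936)) / (1 - (-0.763)^2) = 1.009712 / 0.417831 = 2.416556.
  gamma(1) = phi_1 gamma(0) + c_1 = (-0.763)(2.416556) + (0.936) = -0.907832.
Therefore gamma(1) = -0.9078 (to 4 decimal places).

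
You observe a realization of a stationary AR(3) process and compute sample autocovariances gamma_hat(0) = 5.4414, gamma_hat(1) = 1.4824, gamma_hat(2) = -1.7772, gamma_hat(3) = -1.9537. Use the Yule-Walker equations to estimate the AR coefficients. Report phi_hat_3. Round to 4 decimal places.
\hat\phi_{3} = -0.1510

The Yule-Walker equations for an AR(p) process read, in matrix form,
  Gamma_p phi = r_p,   with   (Gamma_p)_{ij} = gamma(|i - j|),
                       (r_p)_i = gamma(i),   i,j = 1..p.
Substitute the sample gammas (Toeplitz matrix and right-hand side of size 3):
  Gamma_p = [[5.4414, 1.4824, -1.7772], [1.4824, 5.4414, 1.4824], [-1.7772, 1.4824, 5.4414]]
  r_p     = [1.4824, -1.7772, -1.9537]
Written out (R1..R3):
  (R1) 5.4414 phi_1 + 1.4824 phi_2 - 1.7772 phi_3 = 1.4824
  (R2) 1.4824 phi_1 + 5.4414 phi_2 + 1.4824 phi_3 = -1.7772
  (R3) -1.7772 phi_1 + 1.4824 phi_2 + 5.4414 phi_3 = -1.9537
Gaussian elimination:
  R2 <- R2 - (1.4824/5.4414) R1 = R2 - (0.27243) R1:  5.03755 phi_2 + 1.966562 phi_3 = -2.18105
  R3 <- R3 - (-1.7772/5.4414) R1 = R3 - (-0.326607) R1:  1.966562 phi_2 + 4.860954 phi_3 = -1.469538
  R3 <- R3 - (1.966562/5.03755) R2 = R3 - (0.390381) R2:  4.093246 phi_3 = -0.618098
Back-substitution:
  phi_hat_3 = -0.618098 / 4.093246 = -0.151004
  phi_hat_2 = (-2.18105 - (1.966562)(-0.151004)) / 5.03755 = -0.374009
  phi_hat_1 = (1.4824 - (1.4824)(-0.374009) - (-1.7772)(-0.151004)) / 5.4414 = 0.325002
So phi_hat = [0.3250, -0.3740, -0.1510].
Therefore phi_hat_3 = -0.1510.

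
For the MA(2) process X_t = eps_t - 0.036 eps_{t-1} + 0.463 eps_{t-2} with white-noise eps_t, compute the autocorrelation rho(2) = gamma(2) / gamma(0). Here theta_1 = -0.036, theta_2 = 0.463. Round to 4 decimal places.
\rho(2) = 0.3809

For an MA(q) process with theta_0 = 1, the autocovariance is
  gamma(k) = sigma^2 * sum_{i=0..q-k} theta_i * theta_{i+k},
and rho(k) = gamma(k) / gamma(0). Sigma^2 cancels.
  numerator   = (1)*(0.463) = 0.463.
  denominator = (1)^2 + (-0.036)^2 + (0.463)^2 = 1.215665.
  rho(2) = 0.463 / 1.215665 = 0.3809.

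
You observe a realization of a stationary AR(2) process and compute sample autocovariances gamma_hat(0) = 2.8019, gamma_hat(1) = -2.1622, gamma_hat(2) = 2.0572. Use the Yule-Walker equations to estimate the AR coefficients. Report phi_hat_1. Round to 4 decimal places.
\hat\phi_{1} = -0.5071

The Yule-Walker equations for an AR(p) process read, in matrix form,
  Gamma_p phi = r_p,   with   (Gamma_p)_{ij} = gamma(|i - j|),
                       (r_p)_i = gamma(i),   i,j = 1..p.
Substitute the sample gammas (Toeplitz matrix and right-hand side of size 2):
  Gamma_p = [[2.8019, -2.1622], [-2.1622, 2.8019]]
  r_p     = [-2.1622, 2.0572]
Written out:
  2.8019 phi_1 - 2.1622 phi_2 = -2.1622
  -2.1622 phi_1 + 2.8019 phi_2 = 2.0572
Solve by Cramer's rule:
  det = gamma(0)^2 - gamma(1)^2 = (2.8019)^2 - (-2.1622)^2 = 7.85064361 - 4.67510884 = 3.17553477
  phi_hat_1 = [gamma(1) gamma(0) - gamma(1) gamma(2)] / det = [(-2.1622)(2.8019) - (-2.1622)(2.0572)] / 3.17553477 = -1.61019034 / 3.17553477 = -0.5071
  phi_hat_2 = [gamma(0) gamma(2) - gamma(1)^2] / det = [(2.8019)(2.0572) - (-2.1622)^2] / 3.17553477 = 1.08895984 / 3.17553477 = 0.3429
So phi_hat = [-0.5071, 0.3429].
Therefore phi_hat_1 = -0.5071.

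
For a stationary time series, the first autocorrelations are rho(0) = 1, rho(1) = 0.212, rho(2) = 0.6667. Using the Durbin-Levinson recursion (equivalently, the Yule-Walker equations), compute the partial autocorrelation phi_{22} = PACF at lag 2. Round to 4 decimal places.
\phi_{22} = 0.6510

The PACF at lag k is phi_{kk}, the last component of the solution
to the Yule-Walker system G_k phi = r_k where
  (G_k)_{ij} = rho(|i - j|), (r_k)_i = rho(i), i,j = 1..k.
Equivalently, Durbin-Levinson gives phi_{kk} iteratively:
  phi_{11} = rho(1)
  phi_{kk} = [rho(k) - sum_{j=1..k-1} phi_{k-1,j} rho(k-j)]
            / [1 - sum_{j=1..k-1} phi_{k-1,j} rho(j)],
  phi_{k,j} = phi_{k-1,j} - phi_{kk} phi_{k-1,k-j},  j = 1..k-1.
Step k = 1:
  phi_11 = rho(1) = 0.212.
Step k = 2:
  phi_22 = [rho(2) - phi_11 rho(1)] / [1 - phi_11 rho(1)] = [0.6667 - (0.212)(0.212)] / [1 - (0.212)(0.212)]
         = 0.621756 / 0.955056 = 0.651.
Therefore phi_{22} = 0.6510.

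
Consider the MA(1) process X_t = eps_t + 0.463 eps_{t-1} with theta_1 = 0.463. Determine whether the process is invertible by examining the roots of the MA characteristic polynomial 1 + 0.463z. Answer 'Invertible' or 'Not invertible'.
\text{Invertible}

The MA(q) characteristic polynomial is P(z) = 1 + 0.463z.
Invertibility requires all roots to lie outside the unit circle, i.e. |z| > 1 for every root.
This is linear in z: 1 + (0.463) z = 0  =>  z = -1/(0.463) = -2.159827,  |z| = 2.159827.
Moduli of all roots: 2.1598.
All moduli strictly greater than 1? Yes.
Verdict: Invertible.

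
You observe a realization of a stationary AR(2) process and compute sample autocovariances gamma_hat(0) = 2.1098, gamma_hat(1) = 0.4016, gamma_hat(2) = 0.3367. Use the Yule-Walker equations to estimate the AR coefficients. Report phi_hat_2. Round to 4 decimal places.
\hat\phi_{2} = 0.1280

The Yule-Walker equations for an AR(p) process read, in matrix form,
  Gamma_p phi = r_p,   with   (Gamma_p)_{ij} = gamma(|i - j|),
                       (r_p)_i = gamma(i),   i,j = 1..p.
Substitute the sample gammas (Toeplitz matrix and right-hand side of size 2):
  Gamma_p = [[2.1098, 0.4016], [0.4016, 2.1098]]
  r_p     = [0.4016, 0.3367]
Written out:
  2.1098 phi_1 + 0.4016 phi_2 = 0.4016
  0.4016 phi_1 + 2.1098 phi_2 = 0.3367
Solve by Cramer's rule:
  det = gamma(0)^2 - gamma(1)^2 = (2.1098)^2 - (0.4016)^2 = 4.45125604 - 0.16128256 = 4.28997348
  phi_hat_1 = [gamma(1) gamma(0) - gamma(1) gamma(2)] / det = [(0.4016)(2.1098) - (0.4016)(0.3367)] / 4.28997348 = 0.71207696 / 4.28997348 = 0.166
  phi_hat_2 = [gamma(0) gamma(2) - gamma(1)^2] / det = [(2.1098)(0.3367) - (0.4016)^2] / 4.28997348 = 0.5490871 / 4.28997348 = 0.128
So phi_hat = [0.1660, 0.1280].
Therefore phi_hat_2 = 0.1280.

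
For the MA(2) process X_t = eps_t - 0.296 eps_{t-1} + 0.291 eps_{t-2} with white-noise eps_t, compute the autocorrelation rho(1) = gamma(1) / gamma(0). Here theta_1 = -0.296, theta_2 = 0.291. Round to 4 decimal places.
\rho(1) = -0.3260

For an MA(q) process with theta_0 = 1, the autocovariance is
  gamma(k) = sigma^2 * sum_{i=0..q-k} theta_i * theta_{i+k},
and rho(k) = gamma(k) / gamma(0). Sigma^2 cancels.
  numerator   = (1)*(-0.296) + (-0.296)*(0.291) = -0.382136.
  denominator = (1)^2 + (-0.296)^2 + (0.291)^2 = 1.172297.
  rho(1) = -0.382136 / 1.172297 = -0.3260.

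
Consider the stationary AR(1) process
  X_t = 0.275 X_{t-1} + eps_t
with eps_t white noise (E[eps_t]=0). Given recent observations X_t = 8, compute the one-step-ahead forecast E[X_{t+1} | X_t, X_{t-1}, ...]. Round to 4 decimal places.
E[X_{t+1} \mid \mathcal F_t] = 2.2000

For an AR(p) model X_t = c + sum_i phi_i X_{t-i} + eps_t, the
one-step-ahead conditional mean is
  E[X_{t+1} | X_t, ...] = c + sum_i phi_i X_{t+1-i}.
Substitute known values:
  E[X_{t+1} | ...] = (0.275) * (8)
                   = 2.2000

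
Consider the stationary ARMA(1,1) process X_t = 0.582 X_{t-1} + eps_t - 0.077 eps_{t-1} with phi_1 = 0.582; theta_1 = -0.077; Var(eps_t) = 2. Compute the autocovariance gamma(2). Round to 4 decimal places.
\gamma(2) = 0.8491

Multiply the model equation by X_{t-k} and take expectations. With theta_0 = psi_0 = 1 and psi_j the MA(infinity) weights, this gives
  gamma(k) - sum_i phi_i gamma(k-i) = c_k,
  c_k = sigma^2 * sum_{j=k..q} theta_j psi_{j-k}   (c_k = 0 for k > q),
using gamma(-m) = gamma(m).
psi-weights needed (psi_j = theta_j + sum_i phi_i psi_{j-i}):
  psi_1 = theta_1 + phi_1 = -0.077 + (0.582) = 0.505
Right-hand sides:
  c_0 = sigma^2 (1 + theta_1 psi_1) = 2 * (1 + (-0.077)(0.505)) = 2 * 0.961115 = 1.92223
  c_1 = sigma^2 theta_1 = 2 * (-0.077) = -0.154
  c_2 = 0
Equations for k = 0 and k = 1 (AR order 1):
  gamma(0) = phi_1 gamma(1) + c_0
  gamma(1) = phi_1 gamma(0) + c_1
Substituting the second into the first: gamma(0) (1 - phi_1^2) = c_0 + phi_1 c_1, so
  gamma(0) = (c_0 + phi_1 c_1) / (1 - phi_1^2) = (1.92223 + (0.582)(-0.154)) / (1 - (0.582)^2) = 1.832602 / 0.661276 = 2.771312.
  gamma(1) = phi_1 gamma(0) + c_1 = (0.582)(2.771312) + (-0.154) = 1.458903.
For k = 2 (> q): gamma(2) = phi_1 gamma(1) = (0.582)(1.458903) = 0.849082.
Therefore gamma(2) = 0.8491 (to 4 decimal places).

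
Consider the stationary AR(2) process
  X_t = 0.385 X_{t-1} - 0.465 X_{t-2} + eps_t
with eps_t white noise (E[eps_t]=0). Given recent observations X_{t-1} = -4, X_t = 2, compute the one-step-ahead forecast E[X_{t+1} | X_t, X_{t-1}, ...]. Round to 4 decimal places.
E[X_{t+1} \mid \mathcal F_t] = 2.6300

For an AR(p) model X_t = c + sum_i phi_i X_{t-i} + eps_t, the
one-step-ahead conditional mean is
  E[X_{t+1} | X_t, ...] = c + sum_i phi_i X_{t+1-i}.
Substitute known values:
  E[X_{t+1} | ...] = (0.385) * (2) + (-0.465) * (-4)
                   = 2.6300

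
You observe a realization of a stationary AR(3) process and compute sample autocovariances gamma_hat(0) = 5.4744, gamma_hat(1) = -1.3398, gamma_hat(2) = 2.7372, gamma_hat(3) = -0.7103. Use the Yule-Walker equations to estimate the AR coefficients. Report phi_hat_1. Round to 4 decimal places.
\hat\phi_{1} = -0.1620

The Yule-Walker equations for an AR(p) process read, in matrix form,
  Gamma_p phi = r_p,   with   (Gamma_p)_{ij} = gamma(|i - j|),
                       (r_p)_i = gamma(i),   i,j = 1..p.
Substitute the sample gammas (Toeplitz matrix and right-hand side of size 3):
  Gamma_p = [[5.4744, -1.3398, 2.7372], [-1.3398, 5.4744, -1.3398], [2.7372, -1.3398, 5.4744]]
  r_p     = [-1.3398, 2.7372, -0.7103]
Written out (R1..R3):
  (R1) 5.4744 phi_1 - 1.3398 phi_2 + 2.7372 phi_3 = -1.3398
  (R2) -1.3398 phi_1 + 5.4744 phi_2 - 1.3398 phi_3 = 2.7372
  (R3) 2.7372 phi_1 - 1.3398 phi_2 + 5.4744 phi_3 = -0.7103
Gaussian elimination:
  R2 <- R2 - (-1.3398/5.4744) R1 = R2 - (-0.244739) R1:  5.146498 phi_2 - 0.6699 phi_3 = 2.409298
  R3 <- R3 - (2.7372/5.4744) R1 = R3 - (0.5) R1:  -0.6699 phi_2 + 4.1058 phi_3 = -0.0404
  R3 <- R3 - (-0.6699/5.146498) R2 = R3 - (-0.130166) R2:  4.018602 phi_3 = 0.273209
Back-substitution:
  phi_hat_3 = 0.273209 / 4.018602 = 0.067986
  phi_hat_2 = (2.409298 - (-0.6699)(0.067986)) / 5.146498 = 0.476993
  phi_hat_1 = (-1.3398 - (-1.3398)(0.476993) - (2.7372)(0.067986)) / 5.4744 = -0.161993
So phi_hat = [-0.1620, 0.4770, 0.0680].
Therefore phi_hat_1 = -0.1620.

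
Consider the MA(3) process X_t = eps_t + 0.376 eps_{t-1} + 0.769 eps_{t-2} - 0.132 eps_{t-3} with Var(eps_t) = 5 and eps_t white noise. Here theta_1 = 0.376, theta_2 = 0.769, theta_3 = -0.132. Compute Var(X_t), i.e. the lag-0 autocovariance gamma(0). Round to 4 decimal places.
\gamma(0) = 8.7508

For an MA(q) process X_t = eps_t + sum_i theta_i eps_{t-i} with
Var(eps_t) = sigma^2, the variance is
  gamma(0) = sigma^2 * (1 + sum_i theta_i^2).
  sum_i theta_i^2 = (0.376)^2 + (0.769)^2 + (-0.132)^2 = 0.141376 + 0.591361 + 0.017424 = 0.750161.
  gamma(0) = 5 * (1 + 0.750161) = 5 * 1.750161 = 8.750805, which rounds to 8.7508.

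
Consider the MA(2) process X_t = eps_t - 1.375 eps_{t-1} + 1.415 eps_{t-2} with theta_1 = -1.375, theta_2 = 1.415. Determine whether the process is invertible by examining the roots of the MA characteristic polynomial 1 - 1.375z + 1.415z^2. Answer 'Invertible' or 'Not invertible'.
\text{Not invertible}

The MA(q) characteristic polynomial is P(z) = 1 - 1.375z + 1.415z^2.
Invertibility requires all roots to lie outside the unit circle, i.e. |z| > 1 for every root.
Set 1 + (-1.375) z + (1.415) z^2 = 0, i.e. a z^2 + b z + c = 0 with a = 1.415, b = -1.375, c = 1.
Discriminant D = b^2 - 4ac = (-1.375)^2 - 4*(1.415)*1 = 1.890625 - (5.66) = -3.769375.
D < 0, so the roots are the complex-conjugate pair z = (-b +/- i sqrt(-D)) / (2a) = 0.4859 +/- 0.686i.
For a conjugate pair |z|^2 = z * conj(z) = (product of roots) = c/a = 1/(1.415) = 0.706714, so |z| = sqrt(0.706714) = 0.8407 for both roots.
Moduli of all roots: 0.8407, 0.8407.
All moduli strictly greater than 1? No.
Verdict: Not invertible.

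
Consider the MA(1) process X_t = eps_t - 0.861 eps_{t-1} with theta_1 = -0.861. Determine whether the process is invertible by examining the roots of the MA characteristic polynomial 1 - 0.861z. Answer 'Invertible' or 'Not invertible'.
\text{Invertible}

The MA(q) characteristic polynomial is P(z) = 1 - 0.861z.
Invertibility requires all roots to lie outside the unit circle, i.e. |z| > 1 for every root.
This is linear in z: 1 + (-0.861) z = 0  =>  z = -1/(-0.861) = 1.16144,  |z| = 1.16144.
Moduli of all roots: 1.1614.
All moduli strictly greater than 1? Yes.
Verdict: Invertible.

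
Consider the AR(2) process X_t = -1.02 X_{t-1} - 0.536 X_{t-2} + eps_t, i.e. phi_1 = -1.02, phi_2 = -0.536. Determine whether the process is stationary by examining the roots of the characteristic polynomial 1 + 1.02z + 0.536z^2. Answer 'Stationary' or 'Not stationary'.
\text{Stationary}

The AR(p) characteristic polynomial is P(z) = 1 + 1.02z + 0.536z^2.
Stationarity requires all roots to lie outside the unit circle, i.e. |z| > 1 for every root.
Set 1 + (1.02) z + (0.536) z^2 = 0, i.e. a z^2 + b z + c = 0 with a = 0.536, b = 1.02, c = 1.
Discriminant D = b^2 - 4ac = (1.02)^2 - 4*(0.536)*1 = 1.0404 - (2.144) = -1.1036.
D < 0, so the roots are the complex-conjugate pair z = (-b +/- i sqrt(-D)) / (2a) = -0.9515 +/- 0.98i.
For a conjugate pair |z|^2 = z * conj(z) = (product of roots) = c/a = 1/(0.536) = 1.865672, so |z| = sqrt(1.865672) = 1.3659 for both roots.
Moduli of all roots: 1.3659, 1.3659.
All moduli strictly greater than 1? Yes.
Verdict: Stationary.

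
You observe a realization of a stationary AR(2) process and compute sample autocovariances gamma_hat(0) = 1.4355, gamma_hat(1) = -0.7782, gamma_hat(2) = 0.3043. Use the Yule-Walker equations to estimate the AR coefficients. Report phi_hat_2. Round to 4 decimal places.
\hat\phi_{2} = -0.1160

The Yule-Walker equations for an AR(p) process read, in matrix form,
  Gamma_p phi = r_p,   with   (Gamma_p)_{ij} = gamma(|i - j|),
                       (r_p)_i = gamma(i),   i,j = 1..p.
Substitute the sample gammas (Toeplitz matrix and right-hand side of size 2):
  Gamma_p = [[1.4355, -0.7782], [-0.7782, 1.4355]]
  r_p     = [-0.7782, 0.3043]
Written out:
  1.4355 phi_1 - 0.7782 phi_2 = -0.7782
  -0.7782 phi_1 + 1.4355 phi_2 = 0.3043
Solve by Cramer's rule:
  det = gamma(0)^2 - gamma(1)^2 = (1.4355)^2 - (-0.7782)^2 = 2.06066025 - 0.60559524 = 1.45506501
  phi_hat_1 = [gamma(1) gamma(0) - gamma(1) gamma(2)] / det = [(-0.7782)(1.4355) - (-0.7782)(0.3043)] / 1.45506501 = -0.88029984 / 1.45506501 = -0.605
  phi_hat_2 = [gamma(0) gamma(2) - gamma(1)^2] / det = [(1.4355)(0.3043) - (-0.7782)^2] / 1.45506501 = -0.16877259 / 1.45506501 = -0.116
So phi_hat = [-0.6050, -0.1160].
Therefore phi_hat_2 = -0.1160.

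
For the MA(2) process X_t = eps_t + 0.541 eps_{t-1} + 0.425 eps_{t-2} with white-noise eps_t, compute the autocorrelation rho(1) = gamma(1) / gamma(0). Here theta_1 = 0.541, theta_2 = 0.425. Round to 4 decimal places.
\rho(1) = 0.5233

For an MA(q) process with theta_0 = 1, the autocovariance is
  gamma(k) = sigma^2 * sum_{i=0..q-k} theta_i * theta_{i+k},
and rho(k) = gamma(k) / gamma(0). Sigma^2 cancels.
  numerator   = (1)*(0.541) + (0.541)*(0.425) = 0.770925.
  denominator = (1)^2 + (0.541)^2 + (0.425)^2 = 1.473306.
  rho(1) = 0.770925 / 1.473306 = 0.5233.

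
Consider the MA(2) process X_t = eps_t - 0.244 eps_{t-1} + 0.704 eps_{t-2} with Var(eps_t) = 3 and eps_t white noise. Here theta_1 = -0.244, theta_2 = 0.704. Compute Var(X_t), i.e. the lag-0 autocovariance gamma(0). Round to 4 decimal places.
\gamma(0) = 4.6655

For an MA(q) process X_t = eps_t + sum_i theta_i eps_{t-i} with
Var(eps_t) = sigma^2, the variance is
  gamma(0) = sigma^2 * (1 + sum_i theta_i^2).
  sum_i theta_i^2 = (-0.244)^2 + (0.704)^2 = 0.059536 + 0.495616 = 0.555152.
  gamma(0) = 3 * (1 + 0.555152) = 3 * 1.555152 = 4.665456, which rounds to 4.6655.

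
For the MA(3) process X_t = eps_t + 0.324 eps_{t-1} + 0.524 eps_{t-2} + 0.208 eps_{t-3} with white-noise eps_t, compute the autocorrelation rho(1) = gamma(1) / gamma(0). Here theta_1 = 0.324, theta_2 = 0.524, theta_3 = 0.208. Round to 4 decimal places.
\rho(1) = 0.4236

For an MA(q) process with theta_0 = 1, the autocovariance is
  gamma(k) = sigma^2 * sum_{i=0..q-k} theta_i * theta_{i+k},
and rho(k) = gamma(k) / gamma(0). Sigma^2 cancels.
  numerator   = (1)*(0.324) + (0.324)*(0.524) + (0.524)*(0.208) = 0.602768.
  denominator = (1)^2 + (0.324)^2 + (0.524)^2 + (0.208)^2 = 1.422816.
  rho(1) = 0.602768 / 1.422816 = 0.4236.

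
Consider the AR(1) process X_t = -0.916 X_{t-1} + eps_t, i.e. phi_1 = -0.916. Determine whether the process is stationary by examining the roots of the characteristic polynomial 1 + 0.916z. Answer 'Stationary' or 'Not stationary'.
\text{Stationary}

The AR(p) characteristic polynomial is P(z) = 1 + 0.916z.
Stationarity requires all roots to lie outside the unit circle, i.e. |z| > 1 for every root.
This is linear in z: 1 + (0.916) z = 0  =>  z = -1/(0.916) = -1.091703,  |z| = 1.091703.
Moduli of all roots: 1.0917.
All moduli strictly greater than 1? Yes.
Verdict: Stationary.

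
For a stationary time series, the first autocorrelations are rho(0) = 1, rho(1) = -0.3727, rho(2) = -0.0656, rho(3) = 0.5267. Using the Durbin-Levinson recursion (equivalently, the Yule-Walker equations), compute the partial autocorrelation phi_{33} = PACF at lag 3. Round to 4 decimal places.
\phi_{33} = 0.5021

The PACF at lag k is phi_{kk}, the last component of the solution
to the Yule-Walker system G_k phi = r_k where
  (G_k)_{ij} = rho(|i - j|), (r_k)_i = rho(i), i,j = 1..k.
Equivalently, Durbin-Levinson gives phi_{kk} iteratively:
  phi_{11} = rho(1)
  phi_{kk} = [rho(k) - sum_{j=1..k-1} phi_{k-1,j} rho(k-j)]
            / [1 - sum_{j=1..k-1} phi_{k-1,j} rho(j)],
  phi_{k,j} = phi_{k-1,j} - phi_{kk} phi_{k-1,k-j},  j = 1..k-1.
Step k = 1:
  phi_11 = rho(1) = -0.3727.
Step k = 2:
  phi_22 = [rho(2) - phi_11 rho(1)] / [1 - phi_11 rho(1)] = [-0.0656 - (-0.3727)(-0.3727)] / [1 - (-0.3727)(-0.3727)]
         = -0.20450529 / 0.86109471 = -0.237495.
  Update: phi_21 = phi_11 - phi_22 phi_11 = -0.3727 - (-0.237495)(-0.3727) = -0.461214.
Step k = 3:
  phi_33 = [rho(3) - phi_21 rho(2) - phi_22 rho(1)] / [1 - phi_21 rho(1) - phi_22 rho(2)]
    numerator   = 0.5267 - (-0.461214)(-0.0656) - (-0.237495)(-0.3727) = 0.40793013
    denominator = 1 - (-0.461214)(-0.3727) - (-0.237495)(-0.0656) = 0.81252582
  phi_33 = 0.40793013 / 0.81252582 = 0.5021.
Therefore phi_{33} = 0.5021.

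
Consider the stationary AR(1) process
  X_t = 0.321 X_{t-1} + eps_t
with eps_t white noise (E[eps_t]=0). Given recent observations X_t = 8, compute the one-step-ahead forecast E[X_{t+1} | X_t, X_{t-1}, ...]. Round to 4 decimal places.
E[X_{t+1} \mid \mathcal F_t] = 2.5680

For an AR(p) model X_t = c + sum_i phi_i X_{t-i} + eps_t, the
one-step-ahead conditional mean is
  E[X_{t+1} | X_t, ...] = c + sum_i phi_i X_{t+1-i}.
Substitute known values:
  E[X_{t+1} | ...] = (0.321) * (8)
                   = 2.5680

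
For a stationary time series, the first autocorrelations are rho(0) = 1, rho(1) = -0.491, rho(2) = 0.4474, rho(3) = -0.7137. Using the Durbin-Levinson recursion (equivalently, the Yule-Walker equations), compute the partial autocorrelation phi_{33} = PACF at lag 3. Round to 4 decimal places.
\phi_{33} = -0.5980

The PACF at lag k is phi_{kk}, the last component of the solution
to the Yule-Walker system G_k phi = r_k where
  (G_k)_{ij} = rho(|i - j|), (r_k)_i = rho(i), i,j = 1..k.
Equivalently, Durbin-Levinson gives phi_{kk} iteratively:
  phi_{11} = rho(1)
  phi_{kk} = [rho(k) - sum_{j=1..k-1} phi_{k-1,j} rho(k-j)]
            / [1 - sum_{j=1..k-1} phi_{k-1,j} rho(j)],
  phi_{k,j} = phi_{k-1,j} - phi_{kk} phi_{k-1,k-j},  j = 1..k-1.
Step k = 1:
  phi_11 = rho(1) = -0.491.
Step k = 2:
  phi_22 = [rho(2) - phi_11 rho(1)] / [1 - phi_11 rho(1)] = [0.4474 - (-0.491)(-0.491)] / [1 - (-0.491)(-0.491)]
         = 0.206319 / 0.758919 = 0.271859.
  Update: phi_21 = phi_11 - phi_22 phi_11 = -0.491 - (0.271859)(-0.491) = -0.357517.
Step k = 3:
  phi_33 = [rho(3) - phi_21 rho(2) - phi_22 rho(1)] / [1 - phi_21 rho(1) - phi_22 rho(2)]
    numerator   = -0.7137 - (-0.357517)(0.4474) - (0.271859)(-0.491) = -0.42026401
    denominator = 1 - (-0.357517)(-0.491) - (0.271859)(0.4474) = 0.70282931
  phi_33 = -0.42026401 / 0.70282931 = -0.598.
Therefore phi_{33} = -0.5980.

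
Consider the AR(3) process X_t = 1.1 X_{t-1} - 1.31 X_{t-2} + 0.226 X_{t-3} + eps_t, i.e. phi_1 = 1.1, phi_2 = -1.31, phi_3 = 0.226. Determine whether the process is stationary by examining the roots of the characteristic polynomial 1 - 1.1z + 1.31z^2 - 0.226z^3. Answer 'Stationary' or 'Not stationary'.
\text{Not stationary}

The AR(p) characteristic polynomial is P(z) = 1 - 1.1z + 1.31z^2 - 0.226z^3.
Stationarity requires all roots to lie outside the unit circle, i.e. |z| > 1 for every root.
Degree 3: look for a simple real root z0 first, then factor out (1 - z/z0) and solve the remaining quadratic.
Testing z0 = 5: P(5) = 1 + (-1.1)(5) + (1.31)(5)^2 + (-0.226)(5)^3
  = 1 + (-5.5) + (32.75) + (-28.25) = 0.  So z_0 = 5 is a root, |z_0| = 5.
Divide out the factor (1 - 0.2 z) = (1 - z/z0) (since 1/z0 = 0.2):
  P(z) = (1 - 0.2 z)(1 + (-0.9) z + (1.13) z^2)
  [check: z-coef -0.9 - (0.2) = -1.1; z^2-coef 1.13 - (0.2)(-0.9) = 1.31; z^3-coef -(0.2)(1.13) = -0.226.]
Remaining roots from the quadratic factor 1 + (-0.9) z + (1.13) z^2:
  Set 1 + (-0.9) z + (1.13) z^2 = 0, i.e. a z^2 + b z + c = 0 with a = 1.13, b = -0.9, c = 1.
  Discriminant D = b^2 - 4ac = (-0.9)^2 - 4*(1.13)*1 = 0.81 - (4.52) = -3.71.
  D < 0, so the roots are the complex-conjugate pair z = (-b +/- i sqrt(-D)) / (2a) = 0.3982 +/- 0.8523i.
  For a conjugate pair |z|^2 = z * conj(z) = (product of roots) = c/a = 1/(1.13) = 0.884956, so |z| = sqrt(0.884956) = 0.9407 for both roots.
Moduli of all roots: 5.0000, 0.9407, 0.9407.
All moduli strictly greater than 1? No.
Verdict: Not stationary.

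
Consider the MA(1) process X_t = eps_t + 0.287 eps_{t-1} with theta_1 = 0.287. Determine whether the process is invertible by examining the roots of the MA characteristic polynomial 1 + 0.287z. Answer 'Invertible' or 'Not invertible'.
\text{Invertible}

The MA(q) characteristic polynomial is P(z) = 1 + 0.287z.
Invertibility requires all roots to lie outside the unit circle, i.e. |z| > 1 for every root.
This is linear in z: 1 + (0.287) z = 0  =>  z = -1/(0.287) = -3.484321,  |z| = 3.484321.
Moduli of all roots: 3.4843.
All moduli strictly greater than 1? Yes.
Verdict: Invertible.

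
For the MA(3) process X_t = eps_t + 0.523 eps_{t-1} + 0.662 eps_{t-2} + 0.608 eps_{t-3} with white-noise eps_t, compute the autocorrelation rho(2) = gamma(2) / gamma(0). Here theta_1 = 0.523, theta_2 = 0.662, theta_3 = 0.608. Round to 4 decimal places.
\rho(2) = 0.4708

For an MA(q) process with theta_0 = 1, the autocovariance is
  gamma(k) = sigma^2 * sum_{i=0..q-k} theta_i * theta_{i+k},
and rho(k) = gamma(k) / gamma(0). Sigma^2 cancels.
  numerator   = (1)*(0.662) + (0.523)*(0.608) = 0.979984.
  denominator = (1)^2 + (0.523)^2 + (0.662)^2 + (0.608)^2 = 2.081437.
  rho(2) = 0.979984 / 2.081437 = 0.4708.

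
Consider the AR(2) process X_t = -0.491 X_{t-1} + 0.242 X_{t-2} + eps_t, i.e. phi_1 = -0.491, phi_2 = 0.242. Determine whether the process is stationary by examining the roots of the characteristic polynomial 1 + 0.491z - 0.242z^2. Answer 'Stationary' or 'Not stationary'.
\text{Stationary}

The AR(p) characteristic polynomial is P(z) = 1 + 0.491z - 0.242z^2.
Stationarity requires all roots to lie outside the unit circle, i.e. |z| > 1 for every root.
Set 1 + (0.491) z + (-0.242) z^2 = 0, i.e. a z^2 + b z + c = 0 with a = -0.242, b = 0.491, c = 1.
Discriminant D = b^2 - 4ac = (0.491)^2 - 4*(-0.242)*1 = 0.241081 - (-0.968) = 1.209081.
D >= 0, so the roots are real: z = (-b +/- sqrt(D)) / (2a) = (-0.491 +/- 1.099582) / (-0.484).
  z_1 = (-0.491 + 1.099582) / (-0.484) = -1.2574,   |z_1| = 1.2574.
  z_2 = (-0.491 - 1.099582) / (-0.484) = 3.2863,   |z_2| = 3.2863.
Moduli of all roots: 1.2574, 3.2863.
All moduli strictly greater than 1? Yes.
Verdict: Stationary.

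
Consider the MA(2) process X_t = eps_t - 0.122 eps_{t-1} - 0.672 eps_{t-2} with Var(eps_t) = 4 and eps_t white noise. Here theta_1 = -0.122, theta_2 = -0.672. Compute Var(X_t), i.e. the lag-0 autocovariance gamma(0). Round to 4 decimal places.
\gamma(0) = 5.8659

For an MA(q) process X_t = eps_t + sum_i theta_i eps_{t-i} with
Var(eps_t) = sigma^2, the variance is
  gamma(0) = sigma^2 * (1 + sum_i theta_i^2).
  sum_i theta_i^2 = (-0.122)^2 + (-0.672)^2 = 0.014884 + 0.451584 = 0.466468.
  gamma(0) = 4 * (1 + 0.466468) = 4 * 1.466468 = 5.865872, which rounds to 5.8659.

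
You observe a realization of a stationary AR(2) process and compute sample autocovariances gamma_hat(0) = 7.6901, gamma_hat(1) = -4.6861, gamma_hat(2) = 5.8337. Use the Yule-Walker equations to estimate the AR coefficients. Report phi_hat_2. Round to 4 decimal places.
\hat\phi_{2} = 0.6160

The Yule-Walker equations for an AR(p) process read, in matrix form,
  Gamma_p phi = r_p,   with   (Gamma_p)_{ij} = gamma(|i - j|),
                       (r_p)_i = gamma(i),   i,j = 1..p.
Substitute the sample gammas (Toeplitz matrix and right-hand side of size 2):
  Gamma_p = [[7.6901, -4.6861], [-4.6861, 7.6901]]
  r_p     = [-4.6861, 5.8337]
Written out:
  7.6901 phi_1 - 4.6861 phi_2 = -4.6861
  -4.6861 phi_1 + 7.6901 phi_2 = 5.8337
Solve by Cramer's rule:
  det = gamma(0)^2 - gamma(1)^2 = (7.6901)^2 - (-4.6861)^2 = 59.13763801 - 21.95953321 = 37.1781048
  phi_hat_1 = [gamma(1) gamma(0) - gamma(1) gamma(2)] / det = [(-4.6861)(7.6901) - (-4.6861)(5.8337)] / 37.1781048 = -8.69927604 / 37.1781048 = -0.234
  phi_hat_2 = [gamma(0) gamma(2) - gamma(1)^2] / det = [(7.6901)(5.8337) - (-4.6861)^2] / 37.1781048 = 22.90220316 / 37.1781048 = 0.616
So phi_hat = [-0.2340, 0.6160].
Therefore phi_hat_2 = 0.6160.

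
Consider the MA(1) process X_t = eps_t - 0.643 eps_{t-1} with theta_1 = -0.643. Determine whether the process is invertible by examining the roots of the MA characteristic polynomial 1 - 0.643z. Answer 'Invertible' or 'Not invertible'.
\text{Invertible}

The MA(q) characteristic polynomial is P(z) = 1 - 0.643z.
Invertibility requires all roots to lie outside the unit circle, i.e. |z| > 1 for every root.
This is linear in z: 1 + (-0.643) z = 0  =>  z = -1/(-0.643) = 1.55521,  |z| = 1.55521.
Moduli of all roots: 1.5552.
All moduli strictly greater than 1? Yes.
Verdict: Invertible.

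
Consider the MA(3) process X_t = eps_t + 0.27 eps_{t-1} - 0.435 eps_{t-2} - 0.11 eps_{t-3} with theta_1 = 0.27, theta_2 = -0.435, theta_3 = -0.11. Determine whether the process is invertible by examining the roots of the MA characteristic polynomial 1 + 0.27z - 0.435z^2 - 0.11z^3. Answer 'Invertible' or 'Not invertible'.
\text{Invertible}

The MA(q) characteristic polynomial is P(z) = 1 + 0.27z - 0.435z^2 - 0.11z^3.
Invertibility requires all roots to lie outside the unit circle, i.e. |z| > 1 for every root.
Degree 3: look for a simple real root z0 first, then factor out (1 - z/z0) and solve the remaining quadratic.
Testing z0 = -4: P(-4) = 1 + (0.27)(-4) + (-0.435)(-4)^2 + (-0.11)(-4)^3
  = 1 + (-1.08) + (-6.96) + (7.04) = 0.  So z_0 = -4 is a root, |z_0| = 4.
Divide out the factor (1 + 0.25 z) = (1 - z/z0) (since 1/z0 = -0.25):
  P(z) = (1 + 0.25 z)(1 + (0.02) z + (-0.44) z^2)
  [check: z-coef 0.02 - (-0.25) = 0.27; z^2-coef -0.44 - (-0.25)(0.02) = -0.435; z^3-coef -(-0.25)(-0.44) = -0.11.]
Remaining roots from the quadratic factor 1 + (0.02) z + (-0.44) z^2:
  Set 1 + (0.02) z + (-0.44) z^2 = 0, i.e. a z^2 + b z + c = 0 with a = -0.44, b = 0.02, c = 1.
  Discriminant D = b^2 - 4ac = (0.02)^2 - 4*(-0.44)*1 = 0.0004 - (-1.76) = 1.7604.
  D >= 0, so the roots are real: z = (-b +/- sqrt(D)) / (2a) = (-0.02 +/- 1.326801) / (-0.88).
    z_1 = (-0.02 + 1.326801) / (-0.88) = -1.485,   |z_1| = 1.485.
    z_2 = (-0.02 - 1.326801) / (-0.88) = 1.5305,   |z_2| = 1.5305.
Moduli of all roots: 4.0000, 1.4850, 1.5305.
All moduli strictly greater than 1? Yes.
Verdict: Invertible.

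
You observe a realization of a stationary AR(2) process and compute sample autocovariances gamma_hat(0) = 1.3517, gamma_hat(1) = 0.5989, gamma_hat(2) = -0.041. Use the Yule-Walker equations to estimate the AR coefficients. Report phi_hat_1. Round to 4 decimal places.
\hat\phi_{1} = 0.5680

The Yule-Walker equations for an AR(p) process read, in matrix form,
  Gamma_p phi = r_p,   with   (Gamma_p)_{ij} = gamma(|i - j|),
                       (r_p)_i = gamma(i),   i,j = 1..p.
Substitute the sample gammas (Toeplitz matrix and right-hand side of size 2):
  Gamma_p = [[1.3517, 0.5989], [0.5989, 1.3517]]
  r_p     = [0.5989, -0.041]
Written out:
  1.3517 phi_1 + 0.5989 phi_2 = 0.5989
  0.5989 phi_1 + 1.3517 phi_2 = -0.041
Solve by Cramer's rule:
  det = gamma(0)^2 - gamma(1)^2 = (1.3517)^2 - (0.5989)^2 = 1.82709289 - 0.35868121 = 1.46841168
  phi_hat_1 = [gamma(1) gamma(0) - gamma(1) gamma(2)] / det = [(0.5989)(1.3517) - (0.5989)(-0.041)] / 1.46841168 = 0.83408803 / 1.46841168 = 0.568
  phi_hat_2 = [gamma(0) gamma(2) - gamma(1)^2] / det = [(1.3517)(-0.041) - (0.5989)^2] / 1.46841168 = -0.41410091 / 1.46841168 = -0.282
So phi_hat = [0.5680, -0.2820].
Therefore phi_hat_1 = 0.5680.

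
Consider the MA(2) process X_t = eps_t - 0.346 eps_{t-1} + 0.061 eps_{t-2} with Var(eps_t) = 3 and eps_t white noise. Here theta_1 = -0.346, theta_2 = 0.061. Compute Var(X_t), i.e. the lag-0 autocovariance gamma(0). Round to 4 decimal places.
\gamma(0) = 3.3703

For an MA(q) process X_t = eps_t + sum_i theta_i eps_{t-i} with
Var(eps_t) = sigma^2, the variance is
  gamma(0) = sigma^2 * (1 + sum_i theta_i^2).
  sum_i theta_i^2 = (-0.346)^2 + (0.061)^2 = 0.119716 + 0.003721 = 0.123437.
  gamma(0) = 3 * (1 + 0.123437) = 3 * 1.123437 = 3.370311, which rounds to 3.3703.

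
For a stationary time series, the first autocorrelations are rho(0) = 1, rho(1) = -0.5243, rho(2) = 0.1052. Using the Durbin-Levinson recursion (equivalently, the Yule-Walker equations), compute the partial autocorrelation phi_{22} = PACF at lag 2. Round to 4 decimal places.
\phi_{22} = -0.2340

The PACF at lag k is phi_{kk}, the last component of the solution
to the Yule-Walker system G_k phi = r_k where
  (G_k)_{ij} = rho(|i - j|), (r_k)_i = rho(i), i,j = 1..k.
Equivalently, Durbin-Levinson gives phi_{kk} iteratively:
  phi_{11} = rho(1)
  phi_{kk} = [rho(k) - sum_{j=1..k-1} phi_{k-1,j} rho(k-j)]
            / [1 - sum_{j=1..k-1} phi_{k-1,j} rho(j)],
  phi_{k,j} = phi_{k-1,j} - phi_{kk} phi_{k-1,k-j},  j = 1..k-1.
Step k = 1:
  phi_11 = rho(1) = -0.5243.
Step k = 2:
  phi_22 = [rho(2) - phi_11 rho(1)] / [1 - phi_11 rho(1)] = [0.1052 - (-0.5243)(-0.5243)] / [1 - (-0.5243)(-0.5243)]
         = -0.16969049 / 0.72510951 = -0.234.
Therefore phi_{22} = -0.2340.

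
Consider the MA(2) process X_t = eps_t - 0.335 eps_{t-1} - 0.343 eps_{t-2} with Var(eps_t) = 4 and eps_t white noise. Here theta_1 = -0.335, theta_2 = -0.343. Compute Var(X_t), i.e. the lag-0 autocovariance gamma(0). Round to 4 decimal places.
\gamma(0) = 4.9195

For an MA(q) process X_t = eps_t + sum_i theta_i eps_{t-i} with
Var(eps_t) = sigma^2, the variance is
  gamma(0) = sigma^2 * (1 + sum_i theta_i^2).
  sum_i theta_i^2 = (-0.335)^2 + (-0.343)^2 = 0.112225 + 0.117649 = 0.229874.
  gamma(0) = 4 * (1 + 0.229874) = 4 * 1.229874 = 4.919496, which rounds to 4.9195.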